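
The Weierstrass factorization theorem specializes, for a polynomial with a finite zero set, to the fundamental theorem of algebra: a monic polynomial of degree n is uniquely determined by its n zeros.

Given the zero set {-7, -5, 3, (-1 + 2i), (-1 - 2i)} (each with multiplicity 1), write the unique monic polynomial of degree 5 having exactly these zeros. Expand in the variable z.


The polynomial is p(z) = ∏_{α ∈ S} (z − α), where S = {-7, -5, 3, (-1 + 2i), (-1 - 2i)}.
Expanding the product yields: p(z) = z^5 + 11·z^4 + 22·z^3 -62·z^2 -215·z -525.
Note conjugate pairs combine to real quadratics: (z − (-1+2i))(z − (-1−2i)) = z² + 2z + 5.
The resulting polynomial has degree 5 and real coefficients as required.

p(z) = z^5 + 11·z^4 + 22·z^3 -62·z^2 -215·z -525.


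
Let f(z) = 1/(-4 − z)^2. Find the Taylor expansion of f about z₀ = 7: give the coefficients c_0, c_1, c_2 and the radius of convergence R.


Let w = z − z₀, so z = z₀ + w.
Then -4 − z = -4 − (z₀ + w) = (-4 − z₀) − w = -11 − w.
f(z) = 1/(-11 − w)^2 = (1/(-11)^2) · (1 − w/(-11))^{−2}.
By the binomial series (1−u)^{−2} = Σ_{n≥0} C(n+1, 1) u^n for |u|<1, with u = w/(-11):
  c_n = C(n+1, 1) / (-11)^(n+2).
  c_0 = 1/(-11)^2 = 1/121.
  c_1 = 2/(-11)^3 = -2/1331.
  c_2 = 3/(-11)^4 = 3/14641.
The series is valid for |w/d| < 1, i.e. |z − z₀| < |d|.
Radius of convergence: R = |-4 − z₀| = |-11| = 11 (distance from z₀ to the singularity z = -4).

c_0 = 1/121, c_1 = -2/1331, c_2 = 3/14641; R = 11.


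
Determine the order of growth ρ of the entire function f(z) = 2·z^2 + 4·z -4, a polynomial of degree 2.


|f(z)| ≤ Σ|c_k|·r^k = O(r^2) as r → ∞. Polynomial growth is O(e^{r^ε}) for every ε > 0 (since r^2/e^{r^ε} → 0), so ρ ≤ ε for all ε > 0, i.e. ρ = 0. Every nonconstant polynomial has order 0.
Therefore ρ = 0.

Order ρ = 0.


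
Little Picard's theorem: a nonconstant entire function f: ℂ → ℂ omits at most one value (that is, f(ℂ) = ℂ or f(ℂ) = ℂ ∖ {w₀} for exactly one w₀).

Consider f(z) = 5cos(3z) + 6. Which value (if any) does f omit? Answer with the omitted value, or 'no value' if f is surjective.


Little Picard bounds the complement of f(ℂ) to at most one point.
cos is entire and surjective onto ℂ: for every w ∈ ℂ, cos(ζ) = w has a solution ζ ∈ ℂ (e.g., via the complex inverse arccos). With ζ = 3z this gives z = ζ/(3). Then 5·cos(3z) takes every value in 5·ℂ = ℂ, and adding 6 is a bijection of ℂ. So f is surjective and omits no value. (Note: only on the real line is cos bounded by [−1, 1].)

Omitted value: no value.


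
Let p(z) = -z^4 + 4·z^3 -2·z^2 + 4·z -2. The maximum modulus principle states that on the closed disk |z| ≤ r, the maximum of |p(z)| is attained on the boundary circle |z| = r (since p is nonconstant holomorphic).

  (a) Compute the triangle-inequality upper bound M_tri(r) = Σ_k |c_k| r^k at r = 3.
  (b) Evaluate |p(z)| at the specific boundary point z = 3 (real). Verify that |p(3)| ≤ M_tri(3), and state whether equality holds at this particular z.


Coefficients: c_0 = -2, c_1 = 4, c_2 = -2, c_3 = 4, c_4 = -1. Radius r = 3.
Part (a). Triangle bound: M_tri(r) = Σ_k |c_k| r^k
  = |-2|·3^0 + |4|·3^1 + |-2|·3^2 + |4|·3^3 + |-1|·3^4
  = 2 + 12 + 18 + 108 + 81 = 221.
This bounds M(r) := max_{|z|=r} |p(z)| from above; equality holds iff all terms c_k z^k can be made to align in phase at a single z on |z|=r.
Part (b). At z = 3 (real, on the circle |z| = r):
  p(3) = (-2)·3^0 + (4)·3^1 + (-2)·3^2 + (4)·3^3 + (-1)·3^4 = 19.
  |p(3)| = 19.
Check: |p(3)| = 19 ≤ 221 = M_tri(3). ✓ Equality does not hold at z = 3 (the coefficients have mixed signs, so the terms do not all align in phase there).

M_tri(3) = 221; |p(3)| = 19; equality at z=3: no.


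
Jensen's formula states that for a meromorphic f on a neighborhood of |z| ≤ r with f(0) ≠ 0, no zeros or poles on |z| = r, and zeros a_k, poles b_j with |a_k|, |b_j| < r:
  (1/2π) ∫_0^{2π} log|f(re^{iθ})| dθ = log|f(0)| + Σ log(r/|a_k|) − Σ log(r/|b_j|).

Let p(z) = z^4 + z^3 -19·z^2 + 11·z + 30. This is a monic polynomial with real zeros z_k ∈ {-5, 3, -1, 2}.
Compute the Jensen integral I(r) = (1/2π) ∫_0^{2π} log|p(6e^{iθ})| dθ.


Zeros: -5, -1, 2, 3; r = 6.
Inside |z| < r: -5, -1, 2, 3. Outside (|z| ≥ r): ∅.
p(0) = 30, so log|p(0)| = log(30) = 3.4012.
Apply Jensen: I(r) = log|p(0)| + Σ_k log(r/|z_k|), summed over zeros inside |z| < r.
  log(r/|z_k|) for z_k = -5: log(6/5) = 0.1823
  log(r/|z_k|) for z_k = 3: log(6/3) = 0.6931
  log(r/|z_k|) for z_k = -1: log(6/1) = 1.7918
  log(r/|z_k|) for z_k = 2: log(6/2) = 1.0986
Sum over inside zeros: 3.7658.
I(r) = log|p(0)| + (inside sum) = 3.4012 + 3.7658 = 7.1670.
Closed form (all zeros inside, monic): I(r) = n·log(r) = 4·log(6) = 7.1670. ✓

I(r) ≈ 7.1670.


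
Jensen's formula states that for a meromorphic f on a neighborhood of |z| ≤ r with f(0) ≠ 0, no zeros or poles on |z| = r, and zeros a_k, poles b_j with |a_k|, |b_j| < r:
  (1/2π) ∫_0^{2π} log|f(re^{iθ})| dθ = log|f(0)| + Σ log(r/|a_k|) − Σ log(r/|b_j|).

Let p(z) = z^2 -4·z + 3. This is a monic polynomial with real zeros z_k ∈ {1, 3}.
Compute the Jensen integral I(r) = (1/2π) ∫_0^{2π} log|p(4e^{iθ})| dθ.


Zeros: 1, 3; r = 4.
Inside |z| < r: 1, 3. Outside (|z| ≥ r): ∅.
p(0) = 3, so log|p(0)| = log(3) = 1.0986.
Apply Jensen: I(r) = log|p(0)| + Σ_k log(r/|z_k|), summed over zeros inside |z| < r.
  log(r/|z_k|) for z_k = 1: log(4/1) = 1.3863
  log(r/|z_k|) for z_k = 3: log(4/3) = 0.2877
Sum over inside zeros: 1.6740.
I(r) = log|p(0)| + (inside sum) = 1.0986 + 1.6740 = 2.7726.
Closed form (all zeros inside, monic): I(r) = n·log(r) = 2·log(4) = 2.7726. ✓

I(r) ≈ 2.7726.


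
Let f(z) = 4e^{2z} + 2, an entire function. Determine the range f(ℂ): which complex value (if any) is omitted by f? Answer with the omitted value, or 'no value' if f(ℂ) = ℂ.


Little Picard bounds the complement of f(ℂ) to at most one point.
e^{2z} is never zero on ℂ, so 4·e^{2z} takes every value in ℂ ∖ {0}. Adding 2 shifts the range to ℂ ∖ {2}. Thus f omits exactly the value 2.

Omitted value: 2.


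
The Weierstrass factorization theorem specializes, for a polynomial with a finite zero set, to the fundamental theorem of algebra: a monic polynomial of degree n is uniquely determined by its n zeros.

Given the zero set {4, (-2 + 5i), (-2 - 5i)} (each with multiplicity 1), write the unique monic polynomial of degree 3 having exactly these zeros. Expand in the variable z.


The polynomial is p(z) = ∏_{α ∈ S} (z − α), where S = {4, (-2 + 5i), (-2 - 5i)}.
Expanding the product yields: p(z) = z^3 + 13·z -116.
Note conjugate pairs combine to real quadratics: (z − (-2+5i))(z − (-2−5i)) = z² + 4z + 29.
The resulting polynomial has degree 3 and real coefficients as required.

p(z) = z^3 + 13·z -116.


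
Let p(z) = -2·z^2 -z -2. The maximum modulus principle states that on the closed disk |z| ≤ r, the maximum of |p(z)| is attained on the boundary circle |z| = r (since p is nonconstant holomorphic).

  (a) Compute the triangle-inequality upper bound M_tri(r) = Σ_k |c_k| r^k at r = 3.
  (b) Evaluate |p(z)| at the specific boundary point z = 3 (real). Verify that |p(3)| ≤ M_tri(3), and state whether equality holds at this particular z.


Coefficients: c_0 = -2, c_1 = -1, c_2 = -2. Radius r = 3.
Part (a). Triangle bound: M_tri(r) = Σ_k |c_k| r^k
  = |-2|·3^0 + |-1|·3^1 + |-2|·3^2
  = 2 + 3 + 18 = 23.
This bounds M(r) := max_{|z|=r} |p(z)| from above; equality holds iff all terms c_k z^k can be made to align in phase at a single z on |z|=r.
Part (b). At z = 3 (real, on the circle |z| = r):
  p(3) = (-2)·3^0 + (-1)·3^1 + (-2)·3^2 = -23.
  |p(3)| = 23.
Since all nonzero coefficients share the same sign, |p(3)| = 23 = M_tri(3); the triangle bound is attained at z = 3, so in fact M(r) = 23.

M_tri(3) = 23; |p(3)| = 23; equality at z=3: yes.


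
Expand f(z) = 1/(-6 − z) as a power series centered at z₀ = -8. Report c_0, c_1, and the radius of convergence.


Let w = z − z₀, so z = z₀ + w.
Then -6 − z = -6 − (z₀ + w) = (-6 − z₀) − w = 2 − w.
f(z) = 1/(2 − w) = (1/(2)) · 1/(1 − w/(2)) = Σ_{n≥0} w^n / (2)^(n+1).
So c_n = 1/(2)^(n+1):
  c_0 = 1/(2)^1 = 1/2.
  c_1 = 1/(2)^2 = 1/4.
The series is valid for |w/d| < 1, i.e. |z − z₀| < |d|.
Radius of convergence: R = |-6 − z₀| = |2| = 2 (distance from z₀ to the singularity z = -6).

c_0 = 1/2, c_1 = 1/4; R = 2.


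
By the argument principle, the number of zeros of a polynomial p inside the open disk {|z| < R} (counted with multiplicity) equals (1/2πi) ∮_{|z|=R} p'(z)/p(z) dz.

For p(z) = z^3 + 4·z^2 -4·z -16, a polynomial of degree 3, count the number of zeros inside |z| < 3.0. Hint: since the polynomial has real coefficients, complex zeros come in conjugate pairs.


The zeros of p are: 2, -2, -4.
Their magnitudes are: 2, 2, 4.
Zeros with |z| < R = 3.0: 2, -2.
Count = 2.
By the argument principle, (1/2πi) ∮_{|z|=R} p'(z)/p(z) dz equals exactly this count.

Number of zeros inside |z| < 3.0: 2.


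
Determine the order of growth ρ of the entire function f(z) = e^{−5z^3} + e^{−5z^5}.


Each summand is entire of order 3 and 5 respectively (as in the single-exponential case). The order of a sum is at most the max of the orders, so ρ ≤ 5. For the lower bound: on |z|=r choose arg z so that -5z^5 is real positive; then |e^{-5z^5}| = e^{5r^5} while |e^{-5z^3}| ≤ e^{5r^3} = o(e^{5r^5}). So |f| ≥ e^{5r^5}(1 − o(1)) and ρ ≥ 5. Hence ρ = max(3, 5) = 5.
Therefore ρ = 5.

Order ρ = 5.


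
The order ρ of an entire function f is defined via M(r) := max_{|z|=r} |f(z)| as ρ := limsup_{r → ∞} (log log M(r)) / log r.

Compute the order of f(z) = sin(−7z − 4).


sin(w) is a linear combination of e^{iw} and e^{−iw} (or e^w, e^{−w} in the hyperbolic case), so |sin(w)| ≤ e^{|w|}. With w = −7z − 4, |w| ≤ 7|z| + 4 = 7r + 4 on |z| = r, giving M(r) ≤ e^{7r + 4}, so ρ ≤ 1. On a suitable ray (z = it for sin/cos; z = t for sinh/cosh, t real → ∞), |sin(−7z − 4)| grows like e^{7|t|}/2, so ρ ≥ 1. Hence ρ = 1.
Therefore ρ = 1.

Order ρ = 1.


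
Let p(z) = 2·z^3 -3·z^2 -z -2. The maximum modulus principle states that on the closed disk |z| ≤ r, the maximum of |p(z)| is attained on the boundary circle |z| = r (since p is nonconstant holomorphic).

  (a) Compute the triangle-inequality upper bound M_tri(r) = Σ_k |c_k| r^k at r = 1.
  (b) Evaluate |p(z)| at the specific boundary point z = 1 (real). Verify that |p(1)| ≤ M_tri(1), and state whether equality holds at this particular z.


Coefficients: c_0 = -2, c_1 = -1, c_2 = -3, c_3 = 2. Radius r = 1.
Part (a). Triangle bound: M_tri(r) = Σ_k |c_k| r^k
  = |-2|·1^0 + |-1|·1^1 + |-3|·1^2 + |2|·1^3
  = 2 + 1 + 3 + 2 = 8.
This bounds M(r) := max_{|z|=r} |p(z)| from above; equality holds iff all terms c_k z^k can be made to align in phase at a single z on |z|=r.
Part (b). At z = 1 (real, on the circle |z| = r):
  p(1) = (-2)·1^0 + (-1)·1^1 + (-3)·1^2 + (2)·1^3 = -4.
  |p(1)| = 4.
Check: |p(1)| = 4 ≤ 8 = M_tri(1). ✓ Equality does not hold at z = 1 (the coefficients have mixed signs, so the terms do not all align in phase there).

M_tri(1) = 8; |p(1)| = 4; equality at z=1: no.


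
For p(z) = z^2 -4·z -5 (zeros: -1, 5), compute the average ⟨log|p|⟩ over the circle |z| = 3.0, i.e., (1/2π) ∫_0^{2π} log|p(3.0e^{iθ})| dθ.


Zeros: -1, 5; r = 3.0.
Inside |z| < r: -1. Outside (|z| ≥ r): 5.
p(0) = -5, so log|p(0)| = log(5) = 1.6094.
Apply Jensen: I(r) = log|p(0)| + Σ_k log(r/|z_k|), summed over zeros inside |z| < r.
  log(r/|z_k|) for z_k = -1: log(3.0/1) = 1.0986
  Outside zeros (5) contribute nothing to the Jensen sum.
Sum over inside zeros: 1.0986.
I(r) = log|p(0)| + (inside sum) = 1.6094 + 1.0986 = 2.7081.
Note: since some zeros are outside |z| ≤ r, the simplified n·log(r) form does NOT apply — only the inside zeros contribute.

I(r) ≈ 2.7081.


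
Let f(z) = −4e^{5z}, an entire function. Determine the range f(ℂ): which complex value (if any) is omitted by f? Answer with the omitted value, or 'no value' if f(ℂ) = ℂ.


Little Picard bounds the complement of f(ℂ) to at most one point.
e^{5z} is never zero on ℂ, so -4·e^{5z} takes every value in ℂ ∖ {0}. Adding 0 shifts the range to ℂ ∖ {0}. Thus f omits exactly the value 0.

Omitted value: 0.


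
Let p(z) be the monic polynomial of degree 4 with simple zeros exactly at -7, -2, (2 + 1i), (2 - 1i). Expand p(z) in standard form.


The polynomial is p(z) = ∏_{α ∈ S} (z − α), where S = {-7, -2, (2 + 1i), (2 - 1i)}.
Expanding the product yields: p(z) = z^4 + 5·z^3 -17·z^2 -11·z + 70.
Note conjugate pairs combine to real quadratics: (z − (2+1i))(z − (2−1i)) = z² − 4z + 5.
The resulting polynomial has degree 4 and real coefficients as required.

p(z) = z^4 + 5·z^3 -17·z^2 -11·z + 70.


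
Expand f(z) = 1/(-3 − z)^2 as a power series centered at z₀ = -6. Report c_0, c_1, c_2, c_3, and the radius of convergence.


Let w = z − z₀, so z = z₀ + w.
Then -3 − z = -3 − (z₀ + w) = (-3 − z₀) − w = 3 − w.
f(z) = 1/(3 − w)^2 = (1/(3)^2) · (1 − w/(3))^{−2}.
By the binomial series (1−u)^{−2} = Σ_{n≥0} C(n+1, 1) u^n for |u|<1, with u = w/(3):
  c_n = C(n+1, 1) / (3)^(n+2).
  c_0 = 1/(3)^2 = 1/9.
  c_1 = 2/(3)^3 = 2/27.
  c_2 = 3/(3)^4 = 1/27.
  c_3 = 4/(3)^5 = 4/243.
The series is valid for |w/d| < 1, i.e. |z − z₀| < |d|.
Radius of convergence: R = |-3 − z₀| = |3| = 3 (distance from z₀ to the singularity z = -3).

c_0 = 1/9, c_1 = 2/27, c_2 = 1/27, c_3 = 4/243; R = 3.


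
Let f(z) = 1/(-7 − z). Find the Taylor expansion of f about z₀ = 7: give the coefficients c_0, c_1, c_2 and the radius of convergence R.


Let w = z − z₀, so z = z₀ + w.
Then -7 − z = -7 − (z₀ + w) = (-7 − z₀) − w = -14 − w.
f(z) = 1/(-14 − w) = (1/(-14)) · 1/(1 − w/(-14)) = Σ_{n≥0} w^n / (-14)^(n+1).
So c_n = 1/(-14)^(n+1):
  c_0 = 1/(-14)^1 = -1/14.
  c_1 = 1/(-14)^2 = 1/196.
  c_2 = 1/(-14)^3 = -1/2744.
The series is valid for |w/d| < 1, i.e. |z − z₀| < |d|.
Radius of convergence: R = |-7 − z₀| = |-14| = 14 (distance from z₀ to the singularity z = -7).

c_0 = -1/14, c_1 = 1/196, c_2 = -1/2744; R = 14.


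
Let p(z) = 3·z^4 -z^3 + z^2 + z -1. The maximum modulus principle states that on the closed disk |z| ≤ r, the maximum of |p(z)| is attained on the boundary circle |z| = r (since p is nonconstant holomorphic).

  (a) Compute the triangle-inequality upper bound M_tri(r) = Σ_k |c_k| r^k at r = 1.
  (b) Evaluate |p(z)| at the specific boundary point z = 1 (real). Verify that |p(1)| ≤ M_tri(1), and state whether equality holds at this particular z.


Coefficients: c_0 = -1, c_1 = 1, c_2 = 1, c_3 = -1, c_4 = 3. Radius r = 1.
Part (a). Triangle bound: M_tri(r) = Σ_k |c_k| r^k
  = |-1|·1^0 + |1|·1^1 + |1|·1^2 + |-1|·1^3 + |3|·1^4
  = 1 + 1 + 1 + 1 + 3 = 7.
This bounds M(r) := max_{|z|=r} |p(z)| from above; equality holds iff all terms c_k z^k can be made to align in phase at a single z on |z|=r.
Part (b). At z = 1 (real, on the circle |z| = r):
  p(1) = (-1)·1^0 + (1)·1^1 + (1)·1^2 + (-1)·1^3 + (3)·1^4 = 3.
  |p(1)| = 3.
Check: |p(1)| = 3 ≤ 7 = M_tri(1). ✓ Equality does not hold at z = 1 (the coefficients have mixed signs, so the terms do not all align in phase there).

M_tri(1) = 7; |p(1)| = 3; equality at z=1: no.


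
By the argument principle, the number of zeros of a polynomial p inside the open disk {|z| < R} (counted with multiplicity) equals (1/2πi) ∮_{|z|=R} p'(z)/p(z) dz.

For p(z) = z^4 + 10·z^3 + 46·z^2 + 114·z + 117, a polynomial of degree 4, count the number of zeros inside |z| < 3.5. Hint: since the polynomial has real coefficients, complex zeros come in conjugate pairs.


The zeros of p are: -3, -3, (-2 + 3i), (-2 - 3i).
Their magnitudes are: 3, 3, 3.606, 3.606.
Zeros with |z| < R = 3.5: -3, -3.
Count = 2.
By the argument principle, (1/2πi) ∮_{|z|=R} p'(z)/p(z) dz equals exactly this count.

Number of zeros inside |z| < 3.5: 2.


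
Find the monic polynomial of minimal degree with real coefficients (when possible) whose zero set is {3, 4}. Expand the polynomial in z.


The polynomial is p(z) = ∏_{α ∈ S} (z − α), where S = {3, 4}.
Expanding the product yields: p(z) = z^2 -7·z + 12.
The resulting polynomial has degree 2 and real coefficients as required.

p(z) = z^2 -7·z + 12.


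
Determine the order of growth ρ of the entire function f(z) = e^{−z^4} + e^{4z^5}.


Each summand is entire of order 4 and 5 respectively (as in the single-exponential case). The order of a sum is at most the max of the orders, so ρ ≤ 5. For the lower bound: on |z|=r choose arg z so that 4z^5 is real positive; then |e^{4z^5}| = e^{4r^5} while |e^{-1z^4}| ≤ e^{1r^4} = o(e^{4r^5}). So |f| ≥ e^{4r^5}(1 − o(1)) and ρ ≥ 5. Hence ρ = max(4, 5) = 5.
Therefore ρ = 5.

Order ρ = 5.


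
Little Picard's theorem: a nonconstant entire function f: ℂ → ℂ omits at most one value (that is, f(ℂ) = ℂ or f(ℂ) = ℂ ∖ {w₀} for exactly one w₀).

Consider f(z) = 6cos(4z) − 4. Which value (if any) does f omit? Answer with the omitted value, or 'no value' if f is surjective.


Little Picard bounds the complement of f(ℂ) to at most one point.
cos is entire and surjective onto ℂ: for every w ∈ ℂ, cos(ζ) = w has a solution ζ ∈ ℂ (e.g., via the complex inverse arccos). With ζ = 4z this gives z = ζ/(4). Then 6·cos(4z) takes every value in 6·ℂ = ℂ, and adding -4 is a bijection of ℂ. So f is surjective and omits no value. (Note: only on the real line is cos bounded by [−1, 1].)

Omitted value: no value.


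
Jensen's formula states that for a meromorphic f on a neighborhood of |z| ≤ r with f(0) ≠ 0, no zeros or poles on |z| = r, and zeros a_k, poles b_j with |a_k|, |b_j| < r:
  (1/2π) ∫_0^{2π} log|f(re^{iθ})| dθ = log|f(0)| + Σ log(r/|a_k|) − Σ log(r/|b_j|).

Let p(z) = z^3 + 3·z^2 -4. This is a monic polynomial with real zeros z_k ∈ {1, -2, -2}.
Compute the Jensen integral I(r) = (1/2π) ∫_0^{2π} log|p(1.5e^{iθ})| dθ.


Zeros: -2, -2, 1; r = 1.5.
Inside |z| < r: 1. Outside (|z| ≥ r): -2, -2.
p(0) = -4, so log|p(0)| = log(4) = 1.3863.
Apply Jensen: I(r) = log|p(0)| + Σ_k log(r/|z_k|), summed over zeros inside |z| < r.
  log(r/|z_k|) for z_k = 1: log(1.5/1) = 0.4055
  Outside zeros (-2, -2) contribute nothing to the Jensen sum.
Sum over inside zeros: 0.4055.
I(r) = log|p(0)| + (inside sum) = 1.3863 + 0.4055 = 1.7918.
Note: since some zeros are outside |z| ≤ r, the simplified n·log(r) form does NOT apply — only the inside zeros contribute.

I(r) ≈ 1.7918.


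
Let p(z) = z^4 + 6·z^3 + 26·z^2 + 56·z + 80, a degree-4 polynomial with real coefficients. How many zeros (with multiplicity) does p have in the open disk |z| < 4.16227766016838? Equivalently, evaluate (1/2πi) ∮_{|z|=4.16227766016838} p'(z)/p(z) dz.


The zeros of p are: (-2 + 2i), (-2 - 2i), (-1 + 3i), (-1 - 3i).
Their magnitudes are: 2.828, 2.828, 3.162, 3.162.
Zeros with |z| < R = 4.16227766016838: (-2 + 2i), (-2 - 2i), (-1 + 3i), (-1 - 3i).
Count = 4.
By the argument principle, (1/2πi) ∮_{|z|=R} p'(z)/p(z) dz equals exactly this count.

Number of zeros inside |z| < 4.16227766016838: 4.


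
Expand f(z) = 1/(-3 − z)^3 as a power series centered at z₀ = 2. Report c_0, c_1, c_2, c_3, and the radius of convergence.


Let w = z − z₀, so z = z₀ + w.
Then -3 − z = -3 − (z₀ + w) = (-3 − z₀) − w = -5 − w.
f(z) = 1/(-5 − w)^3 = (1/(-5)^3) · (1 − w/(-5))^{−3}.
By the binomial series (1−u)^{−3} = Σ_{n≥0} C(n+2, 2) u^n for |u|<1, with u = w/(-5):
  c_n = C(n+2, 2) / (-5)^(n+3).
  c_0 = 1/(-5)^3 = -1/125.
  c_1 = 3/(-5)^4 = 3/625.
  c_2 = 6/(-5)^5 = -6/3125.
  c_3 = 10/(-5)^6 = 2/3125.
The series is valid for |w/d| < 1, i.e. |z − z₀| < |d|.
Radius of convergence: R = |-3 − z₀| = |-5| = 5 (distance from z₀ to the singularity z = -3).

c_0 = -1/125, c_1 = 3/625, c_2 = -6/3125, c_3 = 2/3125; R = 5.


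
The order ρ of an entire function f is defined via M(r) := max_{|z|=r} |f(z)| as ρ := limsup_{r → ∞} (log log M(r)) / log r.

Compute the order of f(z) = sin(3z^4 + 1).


Write sin(w) = (e^{iw} ± e^{−iw})/(2 or 2i), so |sin(w)| ≤ e^{|w|}. With w = 3z^4 + 1, |w| ≤ 3r^4 + 1 on |z|=r, giving M(r) ≤ e^{3r^4 + 1} and ρ ≤ 4. For the lower bound, choose z on |z|=r with 3z^4 purely imaginary of modulus 3r^4; then |sin(3z^4 + 1)| grows like e^{3r^4}/2, so ρ ≥ 4. Hence ρ = 4.
Therefore ρ = 4.

Order ρ = 4.


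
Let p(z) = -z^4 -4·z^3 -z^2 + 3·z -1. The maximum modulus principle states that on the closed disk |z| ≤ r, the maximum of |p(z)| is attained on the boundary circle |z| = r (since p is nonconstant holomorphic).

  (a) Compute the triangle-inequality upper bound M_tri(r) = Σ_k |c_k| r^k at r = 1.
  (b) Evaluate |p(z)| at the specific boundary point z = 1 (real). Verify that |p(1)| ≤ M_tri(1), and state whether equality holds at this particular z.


Coefficients: c_0 = -1, c_1 = 3, c_2 = -1, c_3 = -4, c_4 = -1. Radius r = 1.
Part (a). Triangle bound: M_tri(r) = Σ_k |c_k| r^k
  = |-1|·1^0 + |3|·1^1 + |-1|·1^2 + |-4|·1^3 + |-1|·1^4
  = 1 + 3 + 1 + 4 + 1 = 10.
This bounds M(r) := max_{|z|=r} |p(z)| from above; equality holds iff all terms c_k z^k can be made to align in phase at a single z on |z|=r.
Part (b). At z = 1 (real, on the circle |z| = r):
  p(1) = (-1)·1^0 + (3)·1^1 + (-1)·1^2 + (-4)·1^3 + (-1)·1^4 = -4.
  |p(1)| = 4.
Check: |p(1)| = 4 ≤ 10 = M_tri(1). ✓ Equality does not hold at z = 1 (the coefficients have mixed signs, so the terms do not all align in phase there).

M_tri(1) = 10; |p(1)| = 4; equality at z=1: no.


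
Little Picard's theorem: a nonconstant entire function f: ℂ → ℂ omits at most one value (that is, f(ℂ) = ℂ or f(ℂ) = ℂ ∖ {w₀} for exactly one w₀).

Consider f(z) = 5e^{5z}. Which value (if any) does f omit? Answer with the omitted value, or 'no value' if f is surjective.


Little Picard bounds the complement of f(ℂ) to at most one point.
e^{5z} is never zero on ℂ, so 5·e^{5z} takes every value in ℂ ∖ {0}. Adding 0 shifts the range to ℂ ∖ {0}. Thus f omits exactly the value 0.

Omitted value: 0.


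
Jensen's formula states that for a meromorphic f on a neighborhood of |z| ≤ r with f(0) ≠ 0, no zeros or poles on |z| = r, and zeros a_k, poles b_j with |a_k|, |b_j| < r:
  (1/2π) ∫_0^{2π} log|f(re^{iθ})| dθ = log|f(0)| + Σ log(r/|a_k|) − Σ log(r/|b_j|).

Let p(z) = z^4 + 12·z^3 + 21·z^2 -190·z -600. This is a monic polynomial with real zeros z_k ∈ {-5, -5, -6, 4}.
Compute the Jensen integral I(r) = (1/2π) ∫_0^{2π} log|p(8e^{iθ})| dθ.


Zeros: -6, -5, -5, 4; r = 8.
Inside |z| < r: -6, -5, -5, 4. Outside (|z| ≥ r): ∅.
p(0) = -600, so log|p(0)| = log(600) = 6.3969.
Apply Jensen: I(r) = log|p(0)| + Σ_k log(r/|z_k|), summed over zeros inside |z| < r.
  log(r/|z_k|) for z_k = -5: log(8/5) = 0.4700
  log(r/|z_k|) for z_k = -5: log(8/5) = 0.4700
  log(r/|z_k|) for z_k = -6: log(8/6) = 0.2877
  log(r/|z_k|) for z_k = 4: log(8/4) = 0.6931
Sum over inside zeros: 1.9208.
I(r) = log|p(0)| + (inside sum) = 6.3969 + 1.9208 = 8.3178.
Closed form (all zeros inside, monic): I(r) = n·log(r) = 4·log(8) = 8.3178. ✓

I(r) ≈ 8.3178.


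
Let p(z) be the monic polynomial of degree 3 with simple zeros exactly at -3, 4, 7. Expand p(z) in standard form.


The polynomial is p(z) = ∏_{α ∈ S} (z − α), where S = {-3, 4, 7}.
Expanding the product yields: p(z) = z^3 -8·z^2 -5·z + 84.
The resulting polynomial has degree 3 and real coefficients as required.

p(z) = z^3 -8·z^2 -5·z + 84.


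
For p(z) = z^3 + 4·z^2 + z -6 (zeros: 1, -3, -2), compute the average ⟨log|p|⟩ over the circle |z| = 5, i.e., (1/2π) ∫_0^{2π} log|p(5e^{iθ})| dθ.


Zeros: -3, -2, 1; r = 5.
Inside |z| < r: -3, -2, 1. Outside (|z| ≥ r): ∅.
p(0) = -6, so log|p(0)| = log(6) = 1.7918.
Apply Jensen: I(r) = log|p(0)| + Σ_k log(r/|z_k|), summed over zeros inside |z| < r.
  log(r/|z_k|) for z_k = 1: log(5/1) = 1.6094
  log(r/|z_k|) for z_k = -3: log(5/3) = 0.5108
  log(r/|z_k|) for z_k = -2: log(5/2) = 0.9163
Sum over inside zeros: 3.0366.
I(r) = log|p(0)| + (inside sum) = 1.7918 + 3.0366 = 4.8283.
Closed form (all zeros inside, monic): I(r) = n·log(r) = 3·log(5) = 4.8283. ✓

I(r) ≈ 4.8283.


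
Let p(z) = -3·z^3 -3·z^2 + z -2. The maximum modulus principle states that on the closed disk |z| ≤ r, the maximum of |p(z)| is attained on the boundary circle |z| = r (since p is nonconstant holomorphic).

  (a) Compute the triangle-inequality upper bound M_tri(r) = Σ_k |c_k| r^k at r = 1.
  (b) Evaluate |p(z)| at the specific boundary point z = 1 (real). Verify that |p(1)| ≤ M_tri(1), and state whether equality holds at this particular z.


Coefficients: c_0 = -2, c_1 = 1, c_2 = -3, c_3 = -3. Radius r = 1.
Part (a). Triangle bound: M_tri(r) = Σ_k |c_k| r^k
  = |-2|·1^0 + |1|·1^1 + |-3|·1^2 + |-3|·1^3
  = 2 + 1 + 3 + 3 = 9.
This bounds M(r) := max_{|z|=r} |p(z)| from above; equality holds iff all terms c_k z^k can be made to align in phase at a single z on |z|=r.
Part (b). At z = 1 (real, on the circle |z| = r):
  p(1) = (-2)·1^0 + (1)·1^1 + (-3)·1^2 + (-3)·1^3 = -7.
  |p(1)| = 7.
Check: |p(1)| = 7 ≤ 9 = M_tri(1). ✓ Equality does not hold at z = 1 (the coefficients have mixed signs, so the terms do not all align in phase there).

M_tri(1) = 9; |p(1)| = 7; equality at z=1: no.


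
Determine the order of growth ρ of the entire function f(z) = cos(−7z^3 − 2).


Write cos(w) = (e^{iw} ± e^{−iw})/(2 or 2i), so |cos(w)| ≤ e^{|w|}. With w = −7z^3 − 2, |w| ≤ 7r^3 + 2 on |z|=r, giving M(r) ≤ e^{7r^3 + 2} and ρ ≤ 3. For the lower bound, choose z on |z|=r with -7z^3 purely imaginary of modulus 7r^3; then |cos(−7z^3 − 2)| grows like e^{7r^3}/2, so ρ ≥ 3. Hence ρ = 3.
Therefore ρ = 3.

Order ρ = 3.


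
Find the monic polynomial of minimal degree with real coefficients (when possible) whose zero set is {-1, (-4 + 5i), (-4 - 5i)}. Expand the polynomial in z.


The polynomial is p(z) = ∏_{α ∈ S} (z − α), where S = {-1, (-4 + 5i), (-4 - 5i)}.
Expanding the product yields: p(z) = z^3 + 9·z^2 + 49·z + 41.
Note conjugate pairs combine to real quadratics: (z − (-4+5i))(z − (-4−5i)) = z² + 8z + 41.
The resulting polynomial has degree 3 and real coefficients as required.

p(z) = z^3 + 9·z^2 + 49·z + 41.


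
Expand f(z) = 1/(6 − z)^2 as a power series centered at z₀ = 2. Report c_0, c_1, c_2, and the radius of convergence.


Let w = z − z₀, so z = z₀ + w.
Then 6 − z = 6 − (z₀ + w) = (6 − z₀) − w = 4 − w.
f(z) = 1/(4 − w)^2 = (1/(4)^2) · (1 − w/(4))^{−2}.
By the binomial series (1−u)^{−2} = Σ_{n≥0} C(n+1, 1) u^n for |u|<1, with u = w/(4):
  c_n = C(n+1, 1) / (4)^(n+2).
  c_0 = 1/(4)^2 = 1/16.
  c_1 = 2/(4)^3 = 1/32.
  c_2 = 3/(4)^4 = 3/256.
The series is valid for |w/d| < 1, i.e. |z − z₀| < |d|.
Radius of convergence: R = |6 − z₀| = |4| = 4 (distance from z₀ to the singularity z = 6).

c_0 = 1/16, c_1 = 1/32, c_2 = 3/256; R = 4.


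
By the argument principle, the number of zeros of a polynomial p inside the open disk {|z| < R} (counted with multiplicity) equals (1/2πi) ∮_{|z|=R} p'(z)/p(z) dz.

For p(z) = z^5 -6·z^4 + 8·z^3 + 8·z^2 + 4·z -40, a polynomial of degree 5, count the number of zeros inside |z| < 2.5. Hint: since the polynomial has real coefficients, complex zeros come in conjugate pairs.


The zeros of p are: 2, (-1 + 1i), (-1 - 1i), (3 + 1i), (3 - 1i).
Their magnitudes are: 2, 1.414, 1.414, 3.162, 3.162.
Zeros with |z| < R = 2.5: 2, (-1 + 1i), (-1 - 1i).
Count = 3.
By the argument principle, (1/2πi) ∮_{|z|=R} p'(z)/p(z) dz equals exactly this count.

Number of zeros inside |z| < 2.5: 3.


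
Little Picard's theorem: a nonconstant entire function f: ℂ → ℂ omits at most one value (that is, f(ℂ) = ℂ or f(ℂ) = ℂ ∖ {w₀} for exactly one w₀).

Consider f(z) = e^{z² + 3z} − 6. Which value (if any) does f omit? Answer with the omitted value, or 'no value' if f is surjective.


Little Picard bounds the complement of f(ℂ) to at most one point.
The exponent g(z) = z² + 3z is a nonconstant polynomial, hence surjective onto ℂ. So e^{g(z)} takes every value in {e^w : w ∈ ℂ} = ℂ ∖ {0}. Adding -6 shifts the range to ℂ ∖ {-6}. f omits exactly -6.

Omitted value: -6.


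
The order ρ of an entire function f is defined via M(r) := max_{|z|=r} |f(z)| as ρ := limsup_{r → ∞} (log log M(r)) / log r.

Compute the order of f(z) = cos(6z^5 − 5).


Write cos(w) = (e^{iw} ± e^{−iw})/(2 or 2i), so |cos(w)| ≤ e^{|w|}. With w = 6z^5 − 5, |w| ≤ 6r^5 + 5 on |z|=r, giving M(r) ≤ e^{6r^5 + 5} and ρ ≤ 5. For the lower bound, choose z on |z|=r with 6z^5 purely imaginary of modulus 6r^5; then |cos(6z^5 − 5)| grows like e^{6r^5}/2, so ρ ≥ 5. Hence ρ = 5.
Therefore ρ = 5.

Order ρ = 5.


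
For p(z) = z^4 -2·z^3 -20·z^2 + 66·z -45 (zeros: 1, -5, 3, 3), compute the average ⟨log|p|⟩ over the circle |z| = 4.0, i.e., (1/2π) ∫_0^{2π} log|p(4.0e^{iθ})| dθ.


Zeros: -5, 1, 3, 3; r = 4.0.
Inside |z| < r: 1, 3, 3. Outside (|z| ≥ r): -5.
p(0) = -45, so log|p(0)| = log(45) = 3.8067.
Apply Jensen: I(r) = log|p(0)| + Σ_k log(r/|z_k|), summed over zeros inside |z| < r.
  log(r/|z_k|) for z_k = 1: log(4.0/1) = 1.3863
  log(r/|z_k|) for z_k = 3: log(4.0/3) = 0.2877
  log(r/|z_k|) for z_k = 3: log(4.0/3) = 0.2877
  Outside zeros (-5) contribute nothing to the Jensen sum.
Sum over inside zeros: 1.9617.
I(r) = log|p(0)| + (inside sum) = 3.8067 + 1.9617 = 5.7683.
Note: since some zeros are outside |z| ≤ r, the simplified n·log(r) form does NOT apply — only the inside zeros contribute.

I(r) ≈ 5.7683.


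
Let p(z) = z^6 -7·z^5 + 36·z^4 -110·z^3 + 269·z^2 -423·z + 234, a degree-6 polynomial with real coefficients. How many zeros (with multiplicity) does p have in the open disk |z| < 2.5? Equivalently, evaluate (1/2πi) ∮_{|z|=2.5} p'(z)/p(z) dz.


The zeros of p are: (0 + 3i), (0 - 3i), (2 + 3i), (2 - 3i), 2, 1.
Their magnitudes are: 3, 3, 3.606, 3.606, 2, 1.
Zeros with |z| < R = 2.5: 2, 1.
Count = 2.
By the argument principle, (1/2πi) ∮_{|z|=R} p'(z)/p(z) dz equals exactly this count.

Number of zeros inside |z| < 2.5: 2.


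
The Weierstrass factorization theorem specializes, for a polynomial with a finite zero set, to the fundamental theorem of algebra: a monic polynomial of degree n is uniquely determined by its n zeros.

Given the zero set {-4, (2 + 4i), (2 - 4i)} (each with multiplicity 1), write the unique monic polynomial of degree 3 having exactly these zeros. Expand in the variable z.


The polynomial is p(z) = ∏_{α ∈ S} (z − α), where S = {-4, (2 + 4i), (2 - 4i)}.
Expanding the product yields: p(z) = z^3 + 4·z + 80.
Note conjugate pairs combine to real quadratics: (z − (2+4i))(z − (2−4i)) = z² − 4z + 20.
The resulting polynomial has degree 3 and real coefficients as required.

p(z) = z^3 + 4·z + 80.


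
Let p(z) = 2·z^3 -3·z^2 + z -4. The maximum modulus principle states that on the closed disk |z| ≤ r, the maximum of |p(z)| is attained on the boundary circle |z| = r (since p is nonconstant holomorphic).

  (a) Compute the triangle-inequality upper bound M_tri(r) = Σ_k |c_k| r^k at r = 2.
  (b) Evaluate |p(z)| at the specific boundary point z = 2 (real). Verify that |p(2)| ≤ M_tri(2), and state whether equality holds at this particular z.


Coefficients: c_0 = -4, c_1 = 1, c_2 = -3, c_3 = 2. Radius r = 2.
Part (a). Triangle bound: M_tri(r) = Σ_k |c_k| r^k
  = |-4|·2^0 + |1|·2^1 + |-3|·2^2 + |2|·2^3
  = 4 + 2 + 12 + 16 = 34.
This bounds M(r) := max_{|z|=r} |p(z)| from above; equality holds iff all terms c_k z^k can be made to align in phase at a single z on |z|=r.
Part (b). At z = 2 (real, on the circle |z| = r):
  p(2) = (-4)·2^0 + (1)·2^1 + (-3)·2^2 + (2)·2^3 = 2.
  |p(2)| = 2.
Check: |p(2)| = 2 ≤ 34 = M_tri(2). ✓ Equality does not hold at z = 2 (the coefficients have mixed signs, so the terms do not all align in phase there).

M_tri(2) = 34; |p(2)| = 2; equality at z=2: no.


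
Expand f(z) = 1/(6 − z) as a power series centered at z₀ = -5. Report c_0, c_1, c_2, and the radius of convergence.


Let w = z − z₀, so z = z₀ + w.
Then 6 − z = 6 − (z₀ + w) = (6 − z₀) − w = 11 − w.
f(z) = 1/(11 − w) = (1/(11)) · 1/(1 − w/(11)) = Σ_{n≥0} w^n / (11)^(n+1).
So c_n = 1/(11)^(n+1):
  c_0 = 1/(11)^1 = 1/11.
  c_1 = 1/(11)^2 = 1/121.
  c_2 = 1/(11)^3 = 1/1331.
The series is valid for |w/d| < 1, i.e. |z − z₀| < |d|.
Radius of convergence: R = |6 − z₀| = |11| = 11 (distance from z₀ to the singularity z = 6).

c_0 = 1/11, c_1 = 1/121, c_2 = 1/1331; R = 11.


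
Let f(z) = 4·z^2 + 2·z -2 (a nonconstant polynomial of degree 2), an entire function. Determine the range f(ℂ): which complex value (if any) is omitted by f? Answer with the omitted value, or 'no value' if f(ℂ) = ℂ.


Little Picard bounds the complement of f(ℂ) to at most one point.
For every w ∈ ℂ, the equation p(z) − w = 0 is a nonconstant polynomial in z and hence has at least one root by the fundamental theorem of algebra. So p is surjective onto ℂ, omitting no value.

Omitted value: no value.


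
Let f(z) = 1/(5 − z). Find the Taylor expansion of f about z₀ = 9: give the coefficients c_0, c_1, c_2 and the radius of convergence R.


Let w = z − z₀, so z = z₀ + w.
Then 5 − z = 5 − (z₀ + w) = (5 − z₀) − w = -4 − w.
f(z) = 1/(-4 − w) = (1/(-4)) · 1/(1 − w/(-4)) = Σ_{n≥0} w^n / (-4)^(n+1).
So c_n = 1/(-4)^(n+1):
  c_0 = 1/(-4)^1 = -1/4.
  c_1 = 1/(-4)^2 = 1/16.
  c_2 = 1/(-4)^3 = -1/64.
The series is valid for |w/d| < 1, i.e. |z − z₀| < |d|.
Radius of convergence: R = |5 − z₀| = |-4| = 4 (distance from z₀ to the singularity z = 5).

c_0 = -1/4, c_1 = 1/16, c_2 = -1/64; R = 4.


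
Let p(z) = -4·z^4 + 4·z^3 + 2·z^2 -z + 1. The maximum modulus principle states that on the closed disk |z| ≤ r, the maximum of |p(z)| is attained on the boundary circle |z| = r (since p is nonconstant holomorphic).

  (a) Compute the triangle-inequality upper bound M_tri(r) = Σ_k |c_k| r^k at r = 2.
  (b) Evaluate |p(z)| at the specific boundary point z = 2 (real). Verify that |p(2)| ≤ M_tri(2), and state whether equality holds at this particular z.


Coefficients: c_0 = 1, c_1 = -1, c_2 = 2, c_3 = 4, c_4 = -4. Radius r = 2.
Part (a). Triangle bound: M_tri(r) = Σ_k |c_k| r^k
  = |1|·2^0 + |-1|·2^1 + |2|·2^2 + |4|·2^3 + |-4|·2^4
  = 1 + 2 + 8 + 32 + 64 = 107.
This bounds M(r) := max_{|z|=r} |p(z)| from above; equality holds iff all terms c_k z^k can be made to align in phase at a single z on |z|=r.
Part (b). At z = 2 (real, on the circle |z| = r):
  p(2) = (1)·2^0 + (-1)·2^1 + (2)·2^2 + (4)·2^3 + (-4)·2^4 = -25.
  |p(2)| = 25.
Check: |p(2)| = 25 ≤ 107 = M_tri(2). ✓ Equality does not hold at z = 2 (the coefficients have mixed signs, so the terms do not all align in phase there).

M_tri(2) = 107; |p(2)| = 25; equality at z=2: no.


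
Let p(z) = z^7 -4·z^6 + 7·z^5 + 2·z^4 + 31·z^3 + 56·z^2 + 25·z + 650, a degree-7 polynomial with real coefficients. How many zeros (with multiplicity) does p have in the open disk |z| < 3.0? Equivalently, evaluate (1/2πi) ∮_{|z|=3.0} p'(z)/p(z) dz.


The zeros of p are: -2, (1 + 2i), (1 - 2i), (-1 + 2i), (-1 - 2i), (3 + 2i), (3 - 2i).
Their magnitudes are: 2, 2.236, 2.236, 2.236, 2.236, 3.606, 3.606.
Zeros with |z| < R = 3.0: -2, (1 + 2i), (1 - 2i), (-1 + 2i), (-1 - 2i).
Count = 5.
By the argument principle, (1/2πi) ∮_{|z|=R} p'(z)/p(z) dz equals exactly this count.

Number of zeros inside |z| < 3.0: 5.


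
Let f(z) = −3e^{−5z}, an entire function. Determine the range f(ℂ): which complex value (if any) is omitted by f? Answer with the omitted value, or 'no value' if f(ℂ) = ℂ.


Little Picard bounds the complement of f(ℂ) to at most one point.
e^{−5z} is never zero on ℂ, so -3·e^{−5z} takes every value in ℂ ∖ {0}. Adding 0 shifts the range to ℂ ∖ {0}. Thus f omits exactly the value 0.

Omitted value: 0.


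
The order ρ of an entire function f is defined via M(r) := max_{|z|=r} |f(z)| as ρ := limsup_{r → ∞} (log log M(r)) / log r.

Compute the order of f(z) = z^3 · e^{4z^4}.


M(r) = max_{|z|=r} |1|·|z|^3·|e^{4z^4}| = 1·r^3 · e^{4r^4} (the factors attain their maxima compatibly on |z|=r). Then log M(r) = log 1 + 3·log r + 4r^4, dominated by the last term, so log log M(r) ~ 4·log r. The polynomial factor 1z^3 contributes only a log r term and does not affect the order. ρ = 4.
Therefore ρ = 4.

Order ρ = 4.


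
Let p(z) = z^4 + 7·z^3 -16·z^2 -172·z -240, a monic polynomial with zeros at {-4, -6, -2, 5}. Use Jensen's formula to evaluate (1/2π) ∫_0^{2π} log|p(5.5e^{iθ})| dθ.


Zeros: -6, -4, -2, 5; r = 5.5.
Inside |z| < r: -4, -2, 5. Outside (|z| ≥ r): -6.
p(0) = -240, so log|p(0)| = log(240) = 5.4806.
Apply Jensen: I(r) = log|p(0)| + Σ_k log(r/|z_k|), summed over zeros inside |z| < r.
  log(r/|z_k|) for z_k = -4: log(5.5/4) = 0.3185
  log(r/|z_k|) for z_k = -2: log(5.5/2) = 1.0116
  log(r/|z_k|) for z_k = 5: log(5.5/5) = 0.0953
  Outside zeros (-6) contribute nothing to the Jensen sum.
Sum over inside zeros: 1.4254.
I(r) = log|p(0)| + (inside sum) = 5.4806 + 1.4254 = 6.9060.
Note: since some zeros are outside |z| ≤ r, the simplified n·log(r) form does NOT apply — only the inside zeros contribute.

I(r) ≈ 6.9060.


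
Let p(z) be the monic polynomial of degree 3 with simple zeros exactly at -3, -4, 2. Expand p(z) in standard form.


The polynomial is p(z) = ∏_{α ∈ S} (z − α), where S = {-3, -4, 2}.
Expanding the product yields: p(z) = z^3 + 5·z^2 -2·z -24.
The resulting polynomial has degree 3 and real coefficients as required.

p(z) = z^3 + 5·z^2 -2·z -24.


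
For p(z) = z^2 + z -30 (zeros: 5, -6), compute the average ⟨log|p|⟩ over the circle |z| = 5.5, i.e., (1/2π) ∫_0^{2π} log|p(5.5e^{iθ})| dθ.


Zeros: -6, 5; r = 5.5.
Inside |z| < r: 5. Outside (|z| ≥ r): -6.
p(0) = -30, so log|p(0)| = log(30) = 3.4012.
Apply Jensen: I(r) = log|p(0)| + Σ_k log(r/|z_k|), summed over zeros inside |z| < r.
  log(r/|z_k|) for z_k = 5: log(5.5/5) = 0.0953
  Outside zeros (-6) contribute nothing to the Jensen sum.
Sum over inside zeros: 0.0953.
I(r) = log|p(0)| + (inside sum) = 3.4012 + 0.0953 = 3.4965.
Note: since some zeros are outside |z| ≤ r, the simplified n·log(r) form does NOT apply — only the inside zeros contribute.

I(r) ≈ 3.4965.


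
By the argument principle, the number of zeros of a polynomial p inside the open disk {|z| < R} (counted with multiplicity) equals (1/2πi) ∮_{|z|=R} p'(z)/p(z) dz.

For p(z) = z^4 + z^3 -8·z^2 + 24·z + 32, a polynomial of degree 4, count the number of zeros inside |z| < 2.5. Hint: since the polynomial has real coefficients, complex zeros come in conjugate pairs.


The zeros of p are: (2 + 2i), (2 - 2i), -4, -1.
Their magnitudes are: 2.828, 2.828, 4, 1.
Zeros with |z| < R = 2.5: -1.
Count = 1.
By the argument principle, (1/2πi) ∮_{|z|=R} p'(z)/p(z) dz equals exactly this count.

Number of zeros inside |z| < 2.5: 1.


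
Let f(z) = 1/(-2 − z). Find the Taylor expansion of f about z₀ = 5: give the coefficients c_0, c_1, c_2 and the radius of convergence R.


Let w = z − z₀, so z = z₀ + w.
Then -2 − z = -2 − (z₀ + w) = (-2 − z₀) − w = -7 − w.
f(z) = 1/(-7 − w) = (1/(-7)) · 1/(1 − w/(-7)) = Σ_{n≥0} w^n / (-7)^(n+1).
So c_n = 1/(-7)^(n+1):
  c_0 = 1/(-7)^1 = -1/7.
  c_1 = 1/(-7)^2 = 1/49.
  c_2 = 1/(-7)^3 = -1/343.
The series is valid for |w/d| < 1, i.e. |z − z₀| < |d|.
Radius of convergence: R = |-2 − z₀| = |-7| = 7 (distance from z₀ to the singularity z = -2).

c_0 = -1/7, c_1 = 1/49, c_2 = -1/343; R = 7.


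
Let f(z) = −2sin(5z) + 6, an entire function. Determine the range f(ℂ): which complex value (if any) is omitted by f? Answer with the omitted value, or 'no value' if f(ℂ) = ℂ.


Little Picard bounds the complement of f(ℂ) to at most one point.
sin is entire and surjective onto ℂ: for every w ∈ ℂ, sin(ζ) = w has a solution ζ ∈ ℂ (e.g., via the complex inverse arcsin). With ζ = 5z this gives z = ζ/(5). Then -2·sin(5z) takes every value in -2·ℂ = ℂ, and adding 6 is a bijection of ℂ. So f is surjective and omits no value. (Note: only on the real line is sin bounded by [−1, 1].)

Omitted value: no value.
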